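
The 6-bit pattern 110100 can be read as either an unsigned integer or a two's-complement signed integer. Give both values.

unsigned = 52, signed = -12

Unsigned: 110100 = 52.
Signed: MSB=1 → 52 − 64 = -12.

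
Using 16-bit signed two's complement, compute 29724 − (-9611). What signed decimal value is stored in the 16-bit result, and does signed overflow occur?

-26201; overflow

29724 → 0111010000011100
-9611 → 1101101001110101
Subtract via negate-and-add: invert 1101101001110101 + 1 = 0010010110001011 (i.e. 9611).
  0111010000011100
+ 0010010110001011
= 1001100110100111
Result 1001100110100111: MSB = 1 → 39335 − 65536 = -26201.
Both addends (after negating the subtrahend) are non-negative but the stored result is negative: signed overflow. The true value 29724 − (-9611) = 39335 lies outside [-32768, 32767].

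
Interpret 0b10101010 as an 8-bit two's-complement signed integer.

MSB is 1, so the value is negative.
Unsigned reading: 170. Subtract 2^8 = 256: 170 − 256 = -86.

-86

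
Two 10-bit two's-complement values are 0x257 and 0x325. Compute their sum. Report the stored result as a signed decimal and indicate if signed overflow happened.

0x257 = 1001010111 = -425 (signed)
0x325 = 1100100101 = -219 (signed)
  1001010111
+ 1100100101
= 0101111100  (discard carry-out 1)
Result 0101111100: MSB = 0 → value 380.
Both addends are negative but the stored result is non-negative: signed overflow. The true value -425 + (-219) = -644 lies outside [-512, 511].

380; overflow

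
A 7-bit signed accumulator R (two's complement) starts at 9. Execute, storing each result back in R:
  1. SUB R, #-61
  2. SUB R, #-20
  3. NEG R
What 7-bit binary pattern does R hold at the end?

0100110

Start: R = 9 = 0001001.
R = 9 − (-61) = 70; wraps to -58 = 1000110
R = -58 − (-20) = -38 = 1011010
R = −(-38) = 38 = 0100110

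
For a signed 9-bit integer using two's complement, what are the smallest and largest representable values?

min = -256, max = 255

Minimum: −2^8 = -256.
Maximum: 2^8 − 1 = 255.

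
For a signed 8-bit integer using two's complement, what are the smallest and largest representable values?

Minimum: −2^7 = -128.
Maximum: 2^7 − 1 = 127.

min = -128, max = 127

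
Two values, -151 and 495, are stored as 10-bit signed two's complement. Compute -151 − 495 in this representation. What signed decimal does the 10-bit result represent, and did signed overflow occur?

378; overflow

-151 → 1101101001
495 → 0111101111
Subtract via negate-and-add: invert 0111101111 + 1 = 1000010001 (i.e. -495).
  1101101001
+ 1000010001
= 0101111010  (discard carry-out 1)
Result 0101111010: MSB = 0 → value 378.
Both addends (after negating the subtrahend) are negative but the stored result is non-negative: signed overflow. The true value -151 − 495 = -646 lies outside [-512, 511].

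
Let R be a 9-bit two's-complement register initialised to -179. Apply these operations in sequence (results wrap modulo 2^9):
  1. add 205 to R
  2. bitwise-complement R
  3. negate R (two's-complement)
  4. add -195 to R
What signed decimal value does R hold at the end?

Start: R = -179 = 101001101.
R = -179 + 205 = 26 = 000011010
R = NOT 000011010 = 111100101 = -27
R = −(-27) = 27 = 000011011
R = 27 + (-195) = -168 = 101011000

-168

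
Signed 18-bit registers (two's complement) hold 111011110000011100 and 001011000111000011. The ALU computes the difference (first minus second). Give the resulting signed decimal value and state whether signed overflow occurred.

111011110000011100 = -17380 (signed)
001011000111000011 = 45507 (signed)
Subtract via negate-and-add: invert 001011000111000011 + 1 = 110100111000111101 (i.e. -45507).
  111011110000011100
+ 110100111000111101
= 110000101001011001  (discard carry-out 1)
Result 110000101001011001: MSB = 1 → 199257 − 262144 = -62887.
Both addends (after negating the subtrahend) are negative and so is the stored result: no signed overflow.

-62887; no overflow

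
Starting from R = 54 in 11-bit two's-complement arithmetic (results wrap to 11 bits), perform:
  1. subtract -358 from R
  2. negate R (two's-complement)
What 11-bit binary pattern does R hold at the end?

Start: R = 54 = 00000110110.
R = 54 − (-358) = 412 = 00110011100
R = −(412) = -412 = 11001100100

11001100100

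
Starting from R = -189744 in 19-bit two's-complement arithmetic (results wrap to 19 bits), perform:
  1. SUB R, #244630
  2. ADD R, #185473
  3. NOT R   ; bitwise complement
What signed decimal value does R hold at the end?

Start: R = -189744 = 1010001101011010000.
R = -189744 − 244630 = -434374; wraps to 89914 = 0010101111100111010
R = 89914 + 185473 = 275387; wraps to -248901 = 1000011001110111011
R = NOT 1000011001110111011 = 0111100110001000100 = 248900

248900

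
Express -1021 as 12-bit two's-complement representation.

|-1021| = 1021 = 001111111101 in 12 bits.
Invert the bits: 110000000010. Add 1: 110000000011.
Check: 110000000011 reads as 3075 − 4096 = -1021.

110000000011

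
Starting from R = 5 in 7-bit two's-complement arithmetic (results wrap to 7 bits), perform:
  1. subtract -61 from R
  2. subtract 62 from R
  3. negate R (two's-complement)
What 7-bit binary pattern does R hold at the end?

Start: R = 5 = 0000101.
R = 5 − (-61) = 66; wraps to -62 = 1000010
R = -62 − 62 = -124; wraps to 4 = 0000100
R = −(4) = -4 = 1111100

1111100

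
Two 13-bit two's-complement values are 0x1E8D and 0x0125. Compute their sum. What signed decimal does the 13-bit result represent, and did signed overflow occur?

-78; no overflow

0x1E8D = 1111010001101 = -371 (signed)
0x0125 = 0000100100101 = 293 (signed)
  1111010001101
+ 0000100100101
= 1111110110010
Result 1111110110010: MSB = 1 → 8114 − 8192 = -78.
Addends have opposite signs, so signed overflow cannot occur.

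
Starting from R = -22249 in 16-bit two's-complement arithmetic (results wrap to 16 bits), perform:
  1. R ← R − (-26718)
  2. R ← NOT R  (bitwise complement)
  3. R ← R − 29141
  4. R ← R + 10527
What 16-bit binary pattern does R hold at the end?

Start: R = -22249 = 1010100100010111.
R = -22249 − (-26718) = 4469 = 0001000101110101
R = NOT 0001000101110101 = 1110111010001010 = -4470
R = -4470 − 29141 = -33611; wraps to 31925 = 0111110010110101
R = 31925 + 10527 = 42452; wraps to -23084 = 1010010111010100

1010010111010100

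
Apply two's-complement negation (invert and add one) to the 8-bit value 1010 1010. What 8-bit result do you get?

01010110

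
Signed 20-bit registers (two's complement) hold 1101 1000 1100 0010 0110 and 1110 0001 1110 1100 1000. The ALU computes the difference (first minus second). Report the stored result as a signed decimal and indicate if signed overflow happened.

1101 1000 1100 0010 0110 → 11011000110000100110 = -160730 (signed)
1110 0001 1110 1100 1000 → 11100001111011001000 = -123192 (signed)
Subtract via negate-and-add: invert 11100001111011001000 + 1 = 00011110000100111000 (i.e. 123192).
  11011000110000100110
+ 00011110000100111000
= 11110110110101011110
Result 11110110110101011110: MSB = 1 → 1011038 − 1048576 = -37538.
Addends (after negating the subtrahend) have opposite signs, so signed overflow cannot occur.

-37538; no overflow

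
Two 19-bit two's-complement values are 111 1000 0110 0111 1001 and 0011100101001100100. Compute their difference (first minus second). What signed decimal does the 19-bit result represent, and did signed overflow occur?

-148459; no overflow

111 1000 0110 0111 1001 → 1111000011001111001 = -31111 (signed)
0011100101001100100 = 117348 (signed)
Subtract via negate-and-add: invert 0011100101001100100 + 1 = 1100011010110011100 (i.e. -117348).
  1111000011001111001
+ 1100011010110011100
= 1011011110000010101  (discard carry-out 1)
Result 1011011110000010101: MSB = 1 → 375829 − 524288 = -148459.
Both addends (after negating the subtrahend) are negative and so is the stored result: no signed overflow.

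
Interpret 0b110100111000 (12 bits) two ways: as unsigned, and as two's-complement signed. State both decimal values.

Unsigned: 110100111000 = 3384.
Signed: MSB=1 → 3384 − 4096 = -712.

unsigned = 3384, signed = -712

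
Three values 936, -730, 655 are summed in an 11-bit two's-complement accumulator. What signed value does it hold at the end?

936 + (-730) = 206 (00011001110)
206 + 655 = 861 (01101011101)

861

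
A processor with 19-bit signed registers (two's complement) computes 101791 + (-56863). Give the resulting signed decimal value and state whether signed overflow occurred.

44928; no overflow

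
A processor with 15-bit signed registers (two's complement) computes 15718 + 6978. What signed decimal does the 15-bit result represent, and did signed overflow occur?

15718 → 011110101100110
6978 → 001101101000010
  011110101100110
+ 001101101000010
= 101100010101000
Result 101100010101000: MSB = 1 → 22696 − 32768 = -10072.
Both addends are non-negative but the stored result is negative: signed overflow. The true value 15718 + 6978 = 22696 lies outside [-16384, 16383].

-10072; overflow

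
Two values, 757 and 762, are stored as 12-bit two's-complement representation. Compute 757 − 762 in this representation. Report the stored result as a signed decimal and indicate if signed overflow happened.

757 → 001011110101
762 → 001011111010
Subtract via negate-and-add: invert 001011111010 + 1 = 110100000110 (i.e. -762).
  001011110101
+ 110100000110
= 111111111011
Result 111111111011: MSB = 1 → 4091 − 4096 = -5.
Addends (after negating the subtrahend) have opposite signs, so signed overflow cannot occur.

-5; no overflow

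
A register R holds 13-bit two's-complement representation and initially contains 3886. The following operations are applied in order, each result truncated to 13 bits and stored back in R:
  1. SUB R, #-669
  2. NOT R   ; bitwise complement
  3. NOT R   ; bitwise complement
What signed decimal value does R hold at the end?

Start: R = 3886 = 0111100101110.
R = 3886 − (-669) = 4555; wraps to -3637 = 1000111001011
R = NOT 1000111001011 = 0111000110100 = 3636
R = NOT 0111000110100 = 1000111001011 = -3637

-3637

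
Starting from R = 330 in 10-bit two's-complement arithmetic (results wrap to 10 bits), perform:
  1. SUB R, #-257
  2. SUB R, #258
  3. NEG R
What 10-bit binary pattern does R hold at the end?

Start: R = 330 = 0101001010.
R = 330 − (-257) = 587; wraps to -437 = 1001001011
R = -437 − 258 = -695; wraps to 329 = 0101001001
R = −(329) = -329 = 1010110111

1010110111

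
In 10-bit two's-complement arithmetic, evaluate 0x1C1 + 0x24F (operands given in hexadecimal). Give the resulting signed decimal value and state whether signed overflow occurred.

16; no overflow

0x1C1 = 0111000001 = 449 (signed)
0x24F = 1001001111 = -433 (signed)
  0111000001
+ 1001001111
= 0000010000  (discard carry-out 1)
Result 0000010000: MSB = 0 → value 16.
Addends have opposite signs, so signed overflow cannot occur.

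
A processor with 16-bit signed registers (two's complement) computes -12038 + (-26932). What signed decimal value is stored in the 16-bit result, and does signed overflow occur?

26566; overflow

-12038 → 1101000011111010
-26932 → 1001011011001100
  1101000011111010
+ 1001011011001100
= 0110011111000110  (discard carry-out 1)
Result 0110011111000110: MSB = 0 → value 26566.
Both addends are negative but the stored result is non-negative: signed overflow. The true value -12038 + (-26932) = -38970 lies outside [-32768, 32767].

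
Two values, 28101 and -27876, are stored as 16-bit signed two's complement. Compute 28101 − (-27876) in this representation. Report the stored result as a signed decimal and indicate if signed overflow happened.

-9559; overflow

28101 → 0110110111000101
-27876 → 1001001100011100
Subtract via negate-and-add: invert 1001001100011100 + 1 = 0110110011100100 (i.e. 27876).
  0110110111000101
+ 0110110011100100
= 1101101010101001
Result 1101101010101001: MSB = 1 → 55977 − 65536 = -9559.
Both addends (after negating the subtrahend) are non-negative but the stored result is negative: signed overflow. The true value 28101 − (-27876) = 55977 lies outside [-32768, 32767].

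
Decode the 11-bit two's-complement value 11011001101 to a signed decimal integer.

MSB is 1, so the value is negative.
Unsigned reading: 1741. Subtract 2^11 = 2048: 1741 − 2048 = -307.

-307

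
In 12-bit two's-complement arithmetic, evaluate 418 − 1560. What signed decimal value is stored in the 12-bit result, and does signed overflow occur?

-1142; no overflow

418 → 000110100010
1560 → 011000011000
Subtract via negate-and-add: invert 011000011000 + 1 = 100111101000 (i.e. -1560).
  000110100010
+ 100111101000
= 101110001010
Result 101110001010: MSB = 1 → 2954 − 4096 = -1142.
Addends (after negating the subtrahend) have opposite signs, so signed overflow cannot occur.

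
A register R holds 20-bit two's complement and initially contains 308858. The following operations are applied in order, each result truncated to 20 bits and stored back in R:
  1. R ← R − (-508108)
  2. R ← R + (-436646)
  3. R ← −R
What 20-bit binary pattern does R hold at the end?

10100011001001100000

Start: R = 308858 = 01001011011001111010.
R = 308858 − (-508108) = 816966; wraps to -231610 = 11000111011101000110
R = -231610 + (-436646) = -668256; wraps to 380320 = 01011100110110100000
R = −(380320) = -380320 = 10100011001001100000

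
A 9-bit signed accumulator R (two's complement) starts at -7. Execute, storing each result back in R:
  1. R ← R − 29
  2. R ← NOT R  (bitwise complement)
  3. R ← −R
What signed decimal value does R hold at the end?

Start: R = -7 = 111111001.
R = -7 − 29 = -36 = 111011100
R = NOT 111011100 = 000100011 = 35
R = −(35) = -35 = 111011101

-35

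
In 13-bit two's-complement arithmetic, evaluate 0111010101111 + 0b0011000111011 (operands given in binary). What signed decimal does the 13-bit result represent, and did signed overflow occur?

-2838; overflow

0111010101111 = 3759 (signed)
0b0011000111011 → 0011000111011 = 1595 (signed)
  0111010101111
+ 0011000111011
= 1010011101010
Result 1010011101010: MSB = 1 → 5354 − 8192 = -2838.
Both addends are non-negative but the stored result is negative: signed overflow. The true value 3759 + 1595 = 5354 lies outside [-4096, 4095].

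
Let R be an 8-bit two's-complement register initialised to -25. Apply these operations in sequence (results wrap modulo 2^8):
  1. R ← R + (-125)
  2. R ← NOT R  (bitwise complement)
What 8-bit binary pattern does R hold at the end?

10010101

Start: R = -25 = 11100111.
R = -25 + (-125) = -150; wraps to 106 = 01101010
R = NOT 01101010 = 10010101 = -107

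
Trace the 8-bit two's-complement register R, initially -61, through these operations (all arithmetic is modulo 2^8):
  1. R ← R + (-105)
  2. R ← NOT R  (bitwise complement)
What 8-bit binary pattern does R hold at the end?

10100101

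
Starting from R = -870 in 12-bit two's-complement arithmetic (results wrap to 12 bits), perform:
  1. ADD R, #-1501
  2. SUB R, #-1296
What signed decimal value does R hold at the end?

Start: R = -870 = 110010011010.
R = -870 + (-1501) = -2371; wraps to 1725 = 011010111101
R = 1725 − (-1296) = 3021; wraps to -1075 = 101111001101

-1075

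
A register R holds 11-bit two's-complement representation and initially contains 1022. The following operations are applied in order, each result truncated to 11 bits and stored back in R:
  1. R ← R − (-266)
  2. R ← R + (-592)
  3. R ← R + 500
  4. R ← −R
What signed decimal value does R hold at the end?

Start: R = 1022 = 01111111110.
R = 1022 − (-266) = 1288; wraps to -760 = 10100001000
R = -760 + (-592) = -1352; wraps to 696 = 01010111000
R = 696 + 500 = 1196; wraps to -852 = 10010101100
R = −(-852) = 852 = 01101010100

852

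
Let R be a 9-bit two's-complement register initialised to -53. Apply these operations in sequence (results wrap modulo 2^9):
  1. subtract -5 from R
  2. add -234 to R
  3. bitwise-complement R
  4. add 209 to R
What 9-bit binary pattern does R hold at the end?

Start: R = -53 = 111001011.
R = -53 − (-5) = -48 = 111010000
R = -48 + (-234) = -282; wraps to 230 = 011100110
R = NOT 011100110 = 100011001 = -231
R = -231 + 209 = -22 = 111101010

111101010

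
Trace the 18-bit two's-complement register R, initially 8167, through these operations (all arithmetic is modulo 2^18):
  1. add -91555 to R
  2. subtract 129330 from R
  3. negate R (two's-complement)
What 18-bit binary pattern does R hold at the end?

Start: R = 8167 = 000001111111100111.
R = 8167 + (-91555) = -83388 = 101011101001000100
R = -83388 − 129330 = -212718; wraps to 49426 = 001100000100010010
R = −(49426) = -49426 = 110011111011101110

110011111011101110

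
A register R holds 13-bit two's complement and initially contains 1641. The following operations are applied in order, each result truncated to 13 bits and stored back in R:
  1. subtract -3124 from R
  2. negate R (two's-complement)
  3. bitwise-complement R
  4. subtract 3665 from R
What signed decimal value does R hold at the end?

Start: R = 1641 = 0011001101001.
R = 1641 − (-3124) = 4765; wraps to -3427 = 1001010011101
R = −(-3427) = 3427 = 0110101100011
R = NOT 0110101100011 = 1001010011100 = -3428
R = -3428 − 3665 = -7093; wraps to 1099 = 0010001001011

1099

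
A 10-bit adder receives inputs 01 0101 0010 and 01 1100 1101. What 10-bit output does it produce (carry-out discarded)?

  0101010010
+ 0111001101
= 1100011111

1100011111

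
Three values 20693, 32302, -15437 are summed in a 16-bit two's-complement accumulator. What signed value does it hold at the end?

20693 + 32302 = 52995 → wraps to -12541 (1100111100000011)
-12541 + (-15437) = -27978 (1001001010110110)

-27978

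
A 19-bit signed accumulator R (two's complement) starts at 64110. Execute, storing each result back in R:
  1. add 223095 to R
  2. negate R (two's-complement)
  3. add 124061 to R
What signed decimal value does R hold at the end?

-163144

Start: R = 64110 = 0001111101001101110.
R = 64110 + 223095 = 287205; wraps to -237083 = 1000110000111100101
R = −(-237083) = 237083 = 0111001111000011011
R = 237083 + 124061 = 361144; wraps to -163144 = 1011000001010111000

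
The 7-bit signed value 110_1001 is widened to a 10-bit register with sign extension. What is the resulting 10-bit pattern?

MSB of 1101001 is 1; replicate it into the new high bits.
111|1101001 → 1111101001 (still -23).

1111101001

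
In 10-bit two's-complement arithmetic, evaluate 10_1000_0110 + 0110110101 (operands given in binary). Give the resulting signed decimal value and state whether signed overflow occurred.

59; no overflow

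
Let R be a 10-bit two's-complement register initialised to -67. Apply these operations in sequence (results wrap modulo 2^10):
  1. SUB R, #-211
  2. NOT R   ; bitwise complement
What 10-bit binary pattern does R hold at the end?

Start: R = -67 = 1110111101.
R = -67 − (-211) = 144 = 0010010000
R = NOT 0010010000 = 1101101111 = -145

1101101111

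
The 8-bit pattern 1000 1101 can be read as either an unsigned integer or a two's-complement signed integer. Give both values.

unsigned = 141, signed = -115

Unsigned: 10001101 = 141.
Signed: MSB=1 → 141 − 256 = -115.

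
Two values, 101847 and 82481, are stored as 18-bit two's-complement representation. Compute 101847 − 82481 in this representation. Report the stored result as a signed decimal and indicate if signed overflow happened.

19366; no overflow

101847 → 011000110111010111
82481 → 010100001000110001
Subtract via negate-and-add: invert 010100001000110001 + 1 = 101011110111001111 (i.e. -82481).
  011000110111010111
+ 101011110111001111
= 000100101110100110  (discard carry-out 1)
Result 000100101110100110: MSB = 0 → value 19366.
Addends (after negating the subtrahend) have opposite signs, so signed overflow cannot occur.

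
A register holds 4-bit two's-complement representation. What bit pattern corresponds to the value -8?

|-8| = 8 = 1000 in 4 bits.
Invert the bits: 0111. Add 1: 1000.
Check: 1000 reads as 8 − 16 = -8.

1000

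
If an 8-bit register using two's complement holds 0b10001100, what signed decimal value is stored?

MSB is 1, so the value is negative.
Invert: 01110011. Add 1: 01110100 = 116. So the value is −116.

-116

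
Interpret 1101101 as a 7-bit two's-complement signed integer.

-19

MSB is 1, so the value is negative.
Invert: 0010010. Add 1: 0010011 = 19. So the value is −19.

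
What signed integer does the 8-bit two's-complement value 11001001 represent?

-55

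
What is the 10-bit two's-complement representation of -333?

1010110011

|-333| = 333 = 0101001101 in 10 bits.
Invert the bits: 1010110010. Add 1: 1010110011.
Check: 1010110011 reads as 691 − 1024 = -333.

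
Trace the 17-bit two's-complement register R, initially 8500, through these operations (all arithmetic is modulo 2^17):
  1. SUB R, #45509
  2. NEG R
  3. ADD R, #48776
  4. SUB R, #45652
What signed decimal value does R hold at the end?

40133

Start: R = 8500 = 00010000100110100.
R = 8500 − 45509 = -37009 = 10110111101101111
R = −(-37009) = 37009 = 01001000010010001
R = 37009 + 48776 = 85785; wraps to -45287 = 10100111100011001
R = -45287 − 45652 = -90939; wraps to 40133 = 01001110011000101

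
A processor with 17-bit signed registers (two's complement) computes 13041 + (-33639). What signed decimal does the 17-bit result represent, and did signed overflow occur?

-20598; no overflow

13041 → 00011001011110001
-33639 → 10111110010011001
  00011001011110001
+ 10111110010011001
= 11010111110001010
Result 11010111110001010: MSB = 1 → 110474 − 131072 = -20598.
Addends have opposite signs, so signed overflow cannot occur.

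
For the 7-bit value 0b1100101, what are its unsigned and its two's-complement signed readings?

unsigned = 101, signed = -27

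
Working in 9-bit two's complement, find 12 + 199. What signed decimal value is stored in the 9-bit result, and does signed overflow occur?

211; no overflow

12 → 000001100
199 → 011000111
  000001100
+ 011000111
= 011010011
Result 011010011: MSB = 0 → value 211.
Both addends are non-negative and so is the stored result: no signed overflow.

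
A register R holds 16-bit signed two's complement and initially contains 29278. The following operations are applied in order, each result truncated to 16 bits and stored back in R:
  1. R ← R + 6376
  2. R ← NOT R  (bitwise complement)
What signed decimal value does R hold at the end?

Start: R = 29278 = 0111001001011110.
R = 29278 + 6376 = 35654; wraps to -29882 = 1000101101000110
R = NOT 1000101101000110 = 0111010010111001 = 29881

29881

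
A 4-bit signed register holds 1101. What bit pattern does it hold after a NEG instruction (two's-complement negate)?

Invert: 0010. Add 1: 0011.

0011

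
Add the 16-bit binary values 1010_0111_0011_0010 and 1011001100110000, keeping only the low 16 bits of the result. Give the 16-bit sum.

0101101001100010

  1010011100110010
+ 1011001100110000
= 0101101001100010  (discard carry-out 1)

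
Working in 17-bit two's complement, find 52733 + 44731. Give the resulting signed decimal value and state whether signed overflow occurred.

-33608; overflow

52733 → 01100110111111101
44731 → 01010111010111011
  01100110111111101
+ 01010111010111011
= 10111110010111000
Result 10111110010111000: MSB = 1 → 97464 − 131072 = -33608.
Both addends are non-negative but the stored result is negative: signed overflow. The true value 52733 + 44731 = 97464 lies outside [-65536, 65535].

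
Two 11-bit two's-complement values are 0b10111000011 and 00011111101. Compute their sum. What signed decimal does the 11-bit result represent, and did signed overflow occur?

0b10111000011 → 10111000011 = -573 (signed)
00011111101 = 253 (signed)
  10111000011
+ 00011111101
= 11011000000
Result 11011000000: MSB = 1 → 1728 − 2048 = -320.
Addends have opposite signs, so signed overflow cannot occur.

-320; no overflow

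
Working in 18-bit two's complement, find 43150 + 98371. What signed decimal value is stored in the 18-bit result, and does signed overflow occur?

-120623; overflow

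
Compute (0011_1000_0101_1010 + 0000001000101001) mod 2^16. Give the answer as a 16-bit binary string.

0011101010000011

  0011100001011010
+ 0000001000101001
= 0011101010000011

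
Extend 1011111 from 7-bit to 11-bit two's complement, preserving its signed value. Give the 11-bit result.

11111011111

MSB of 1011111 is 1; replicate it into the new high bits.
1111|1011111 → 11111011111 (still -33).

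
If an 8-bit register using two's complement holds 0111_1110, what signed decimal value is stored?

126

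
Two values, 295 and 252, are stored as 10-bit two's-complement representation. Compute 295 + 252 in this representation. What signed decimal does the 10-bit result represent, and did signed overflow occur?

-477; overflow

295 → 0100100111
252 → 0011111100
  0100100111
+ 0011111100
= 1000100011
Result 1000100011: MSB = 1 → 547 − 1024 = -477.
Both addends are non-negative but the stored result is negative: signed overflow. The true value 295 + 252 = 547 lies outside [-512, 511].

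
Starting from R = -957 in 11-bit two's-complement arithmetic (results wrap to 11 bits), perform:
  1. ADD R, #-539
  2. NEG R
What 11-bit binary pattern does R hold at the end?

10111011000

Start: R = -957 = 10001000011.
R = -957 + (-539) = -1496; wraps to 552 = 01000101000
R = −(552) = -552 = 10111011000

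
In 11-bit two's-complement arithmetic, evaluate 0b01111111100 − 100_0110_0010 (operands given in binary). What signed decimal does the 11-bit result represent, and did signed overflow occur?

0b01111111100 → 01111111100 = 1020 (signed)
100_0110_0010 → 10001100010 = -926 (signed)
Subtract via negate-and-add: invert 10001100010 + 1 = 01110011110 (i.e. 926).
  01111111100
+ 01110011110
= 11110011010
Result 11110011010: MSB = 1 → 1946 − 2048 = -102.
Both addends (after negating the subtrahend) are non-negative but the stored result is negative: signed overflow. The true value 1020 − (-926) = 1946 lies outside [-1024, 1023].

-102; overflow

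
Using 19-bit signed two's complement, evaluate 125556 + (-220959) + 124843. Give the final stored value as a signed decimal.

125556 + (-220959) = -95403 (1101000101101010101)
-95403 + 124843 = 29440 (0000111001100000000)

29440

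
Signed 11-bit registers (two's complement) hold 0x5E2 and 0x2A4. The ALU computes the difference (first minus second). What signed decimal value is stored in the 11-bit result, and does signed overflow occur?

830; overflow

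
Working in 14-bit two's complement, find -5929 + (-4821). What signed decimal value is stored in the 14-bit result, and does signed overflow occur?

-5929 → 10100011010111
-4821 → 10110100101011
  10100011010111
+ 10110100101011
= 01011000000010  (discard carry-out 1)
Result 01011000000010: MSB = 0 → value 5634.
Both addends are negative but the stored result is non-negative: signed overflow. The true value -5929 + (-4821) = -10750 lies outside [-8192, 8191].

5634; overflow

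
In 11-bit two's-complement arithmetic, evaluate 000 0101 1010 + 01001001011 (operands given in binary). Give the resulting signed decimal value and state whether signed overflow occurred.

000 0101 1010 → 00001011010 = 90 (signed)
01001001011 = 587 (signed)
  00001011010
+ 01001001011
= 01010100101
Result 01010100101: MSB = 0 → value 677.
Both addends are non-negative and so is the stored result: no signed overflow.

677; no overflow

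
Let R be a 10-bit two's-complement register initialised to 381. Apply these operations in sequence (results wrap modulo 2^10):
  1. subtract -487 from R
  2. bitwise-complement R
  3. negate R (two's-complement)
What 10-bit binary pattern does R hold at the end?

1101100101

Start: R = 381 = 0101111101.
R = 381 − (-487) = 868; wraps to -156 = 1101100100
R = NOT 1101100100 = 0010011011 = 155
R = −(155) = -155 = 1101100101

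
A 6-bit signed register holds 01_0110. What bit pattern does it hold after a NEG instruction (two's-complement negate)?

Invert: 101001. Add 1: 101010.
Check: 010110 = 22, 101010 = -22.

101010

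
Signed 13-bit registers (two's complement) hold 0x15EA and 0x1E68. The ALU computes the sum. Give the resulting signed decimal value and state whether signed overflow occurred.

-2990; no overflow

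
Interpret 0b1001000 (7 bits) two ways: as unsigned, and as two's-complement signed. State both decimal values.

Unsigned: 1001000 = 72.
Signed: MSB=1 → 72 − 128 = -56.

unsigned = 72, signed = -56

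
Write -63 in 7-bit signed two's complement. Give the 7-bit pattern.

|-63| = 63 = 0111111 in 7 bits.
Invert the bits: 1000000. Add 1: 1000001.
Check: 1000001 reads as 65 − 128 = -63.

1000001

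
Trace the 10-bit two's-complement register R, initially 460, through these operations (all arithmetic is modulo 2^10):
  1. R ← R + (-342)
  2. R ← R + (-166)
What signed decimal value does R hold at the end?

Start: R = 460 = 0111001100.
R = 460 + (-342) = 118 = 0001110110
R = 118 + (-166) = -48 = 1111010000

-48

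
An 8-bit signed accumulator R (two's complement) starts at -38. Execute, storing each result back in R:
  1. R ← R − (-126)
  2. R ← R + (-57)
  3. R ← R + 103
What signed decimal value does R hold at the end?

-122

Start: R = -38 = 11011010.
R = -38 − (-126) = 88 = 01011000
R = 88 + (-57) = 31 = 00011111
R = 31 + 103 = 134; wraps to -122 = 10000110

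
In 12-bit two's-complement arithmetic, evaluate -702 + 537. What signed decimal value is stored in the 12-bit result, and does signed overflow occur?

-702 → 110101000010
537 → 001000011001
  110101000010
+ 001000011001
= 111101011011
Result 111101011011: MSB = 1 → 3931 − 4096 = -165.
Addends have opposite signs, so signed overflow cannot occur.

-165; no overflow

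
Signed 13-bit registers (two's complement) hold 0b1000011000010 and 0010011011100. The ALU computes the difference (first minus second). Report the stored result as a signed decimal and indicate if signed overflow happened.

3046; overflow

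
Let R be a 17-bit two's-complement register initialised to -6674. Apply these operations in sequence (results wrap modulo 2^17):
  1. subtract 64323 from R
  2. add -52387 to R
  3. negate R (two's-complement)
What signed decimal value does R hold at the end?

Start: R = -6674 = 11110010111101110.
R = -6674 − 64323 = -70997; wraps to 60075 = 01110101010101011
R = 60075 + (-52387) = 7688 = 00001111000001000
R = −(7688) = -7688 = 11110000111111000

-7688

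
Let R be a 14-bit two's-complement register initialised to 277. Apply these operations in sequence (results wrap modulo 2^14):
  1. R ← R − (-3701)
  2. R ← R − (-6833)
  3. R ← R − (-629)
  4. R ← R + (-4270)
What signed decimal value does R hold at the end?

7170

Start: R = 277 = 00000100010101.
R = 277 − (-3701) = 3978 = 00111110001010
R = 3978 − (-6833) = 10811; wraps to -5573 = 10101000111011
R = -5573 − (-629) = -4944 = 10110010110000
R = -4944 + (-4270) = -9214; wraps to 7170 = 01110000000010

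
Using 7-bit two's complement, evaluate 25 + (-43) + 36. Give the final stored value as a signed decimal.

18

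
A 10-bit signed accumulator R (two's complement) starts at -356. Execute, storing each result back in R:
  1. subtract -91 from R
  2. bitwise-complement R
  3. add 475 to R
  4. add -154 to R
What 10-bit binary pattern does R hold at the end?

Start: R = -356 = 1010011100.
R = -356 − (-91) = -265 = 1011110111
R = NOT 1011110111 = 0100001000 = 264
R = 264 + 475 = 739; wraps to -285 = 1011100011
R = -285 + (-154) = -439 = 1001001001

1001001001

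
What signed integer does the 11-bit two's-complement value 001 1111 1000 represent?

MSB is 0, so the value is non-negative: 00111111000 = 504.

504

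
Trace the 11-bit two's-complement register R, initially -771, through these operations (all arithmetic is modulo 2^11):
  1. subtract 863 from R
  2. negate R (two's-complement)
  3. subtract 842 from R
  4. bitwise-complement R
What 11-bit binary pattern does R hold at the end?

10011100111

Start: R = -771 = 10011111101.
R = -771 − 863 = -1634; wraps to 414 = 00110011110
R = −(414) = -414 = 11001100010
R = -414 − 842 = -1256; wraps to 792 = 01100011000
R = NOT 01100011000 = 10011100111 = -793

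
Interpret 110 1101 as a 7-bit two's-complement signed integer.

MSB is 1, so the value is negative.
Invert: 0010010. Add 1: 0010011 = 19. So the value is −19.

-19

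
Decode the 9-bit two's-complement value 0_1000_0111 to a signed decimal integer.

135

MSB is 0, so the value is non-negative: 010000111 = 135.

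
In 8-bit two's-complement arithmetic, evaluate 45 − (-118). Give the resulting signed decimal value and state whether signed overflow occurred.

45 → 00101101
-118 → 10001010
Subtract via negate-and-add: invert 10001010 + 1 = 01110110 (i.e. 118).
  00101101
+ 01110110
= 10100011
Result 10100011: MSB = 1 → 163 − 256 = -93.
Both addends (after negating the subtrahend) are non-negative but the stored result is negative: signed overflow. The true value 45 − (-118) = 163 lies outside [-128, 127].

-93; overflow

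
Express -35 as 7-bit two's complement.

1011101

|-35| = 35 = 0100011 in 7 bits.
Invert the bits: 1011100. Add 1: 1011101.
Check: 1011101 reads as 93 − 128 = -35.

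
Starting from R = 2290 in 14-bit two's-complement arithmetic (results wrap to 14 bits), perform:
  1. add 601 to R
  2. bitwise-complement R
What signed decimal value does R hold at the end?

Start: R = 2290 = 00100011110010.
R = 2290 + 601 = 2891 = 00101101001011
R = NOT 00101101001011 = 11010010110100 = -2892

-2892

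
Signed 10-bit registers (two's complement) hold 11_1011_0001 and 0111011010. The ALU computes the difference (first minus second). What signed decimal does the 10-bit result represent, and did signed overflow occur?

471; overflow

11_1011_0001 → 1110110001 = -79 (signed)
0111011010 = 474 (signed)
Subtract via negate-and-add: invert 0111011010 + 1 = 1000100110 (i.e. -474).
  1110110001
+ 1000100110
= 0111010111  (discard carry-out 1)
Result 0111010111: MSB = 0 → value 471.
Both addends (after negating the subtrahend) are negative but the stored result is non-negative: signed overflow. The true value -79 − 474 = -553 lies outside [-512, 511].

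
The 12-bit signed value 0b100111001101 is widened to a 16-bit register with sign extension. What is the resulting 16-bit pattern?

MSB of 100111001101 is 1; replicate it into the new high bits.
1111|100111001101 → 1111100111001101 (still -1587).

1111100111001101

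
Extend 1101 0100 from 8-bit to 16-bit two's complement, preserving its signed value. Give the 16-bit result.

MSB of 11010100 is 1; replicate it into the new high bits.
11111111|11010100 → 1111111111010100 (still -44).

1111111111010100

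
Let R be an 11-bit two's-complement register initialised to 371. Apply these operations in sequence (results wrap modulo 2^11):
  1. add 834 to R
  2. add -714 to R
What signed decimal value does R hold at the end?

Start: R = 371 = 00101110011.
R = 371 + 834 = 1205; wraps to -843 = 10010110101
R = -843 + (-714) = -1557; wraps to 491 = 00111101011

491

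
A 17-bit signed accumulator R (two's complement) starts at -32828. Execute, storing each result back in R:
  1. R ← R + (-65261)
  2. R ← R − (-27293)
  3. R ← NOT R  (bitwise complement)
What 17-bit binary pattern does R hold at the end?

Start: R = -32828 = 10111111111000100.
R = -32828 + (-65261) = -98089; wraps to 32983 = 01000000011010111
R = 32983 − (-27293) = 60276 = 01110101101110100
R = NOT 01110101101110100 = 10001010010001011 = -60277

10001010010001011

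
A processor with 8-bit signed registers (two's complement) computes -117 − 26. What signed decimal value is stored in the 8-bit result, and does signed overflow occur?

113; overflow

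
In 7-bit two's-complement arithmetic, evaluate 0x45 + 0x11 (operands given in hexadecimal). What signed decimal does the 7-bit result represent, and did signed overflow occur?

-42; no overflow

0x45 = 1000101 = -59 (signed)
0x11 = 0010001 = 17 (signed)
  1000101
+ 0010001
= 1010110
Result 1010110: MSB = 1 → 86 − 128 = -42.
Addends have opposite signs, so signed overflow cannot occur.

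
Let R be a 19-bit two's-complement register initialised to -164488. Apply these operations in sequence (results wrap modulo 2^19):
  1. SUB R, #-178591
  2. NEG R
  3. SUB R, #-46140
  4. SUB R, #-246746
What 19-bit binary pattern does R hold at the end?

1000100000011111111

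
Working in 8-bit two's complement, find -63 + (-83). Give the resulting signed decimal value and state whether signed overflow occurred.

-63 → 11000001
-83 → 10101101
  11000001
+ 10101101
= 01101110  (discard carry-out 1)
Result 01101110: MSB = 0 → value 110.
Both addends are negative but the stored result is non-negative: signed overflow. The true value -63 + (-83) = -146 lies outside [-128, 127].

110; overflow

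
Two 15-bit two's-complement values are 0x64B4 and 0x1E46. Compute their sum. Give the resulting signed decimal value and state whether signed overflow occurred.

762; no overflow

0x64B4 = 110010010110100 = -6988 (signed)
0x1E46 = 001111001000110 = 7750 (signed)
  110010010110100
+ 001111001000110
= 000001011111010  (discard carry-out 1)
Result 000001011111010: MSB = 0 → value 762.
Addends have opposite signs, so signed overflow cannot occur.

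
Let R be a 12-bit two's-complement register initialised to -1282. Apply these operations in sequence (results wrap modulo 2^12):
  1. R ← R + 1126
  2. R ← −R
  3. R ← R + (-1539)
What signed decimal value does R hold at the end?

-1383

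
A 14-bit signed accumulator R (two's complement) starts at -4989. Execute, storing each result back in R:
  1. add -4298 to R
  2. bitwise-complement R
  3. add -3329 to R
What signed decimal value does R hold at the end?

Start: R = -4989 = 10110010000011.
R = -4989 + (-4298) = -9287; wraps to 7097 = 01101110111001
R = NOT 01101110111001 = 10010001000110 = -7098
R = -7098 + (-3329) = -10427; wraps to 5957 = 01011101000101

5957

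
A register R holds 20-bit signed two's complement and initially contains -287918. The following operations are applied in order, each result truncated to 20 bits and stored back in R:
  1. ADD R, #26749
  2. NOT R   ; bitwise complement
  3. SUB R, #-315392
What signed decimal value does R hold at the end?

-472016

Start: R = -287918 = 10111001101101010010.
R = -287918 + 26749 = -261169 = 11000000001111001111
R = NOT 11000000001111001111 = 00111111110000110000 = 261168
R = 261168 − (-315392) = 576560; wraps to -472016 = 10001100110000110000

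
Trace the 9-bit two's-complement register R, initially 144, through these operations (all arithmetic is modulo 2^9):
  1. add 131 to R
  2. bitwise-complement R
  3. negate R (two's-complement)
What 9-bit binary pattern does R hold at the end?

100010100

Start: R = 144 = 010010000.
R = 144 + 131 = 275; wraps to -237 = 100010011
R = NOT 100010011 = 011101100 = 236
R = −(236) = -236 = 100010100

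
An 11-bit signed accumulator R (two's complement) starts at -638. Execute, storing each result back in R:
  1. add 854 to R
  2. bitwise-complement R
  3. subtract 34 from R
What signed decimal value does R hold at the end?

-251

Start: R = -638 = 10110000010.
R = -638 + 854 = 216 = 00011011000
R = NOT 00011011000 = 11100100111 = -217
R = -217 − 34 = -251 = 11100000101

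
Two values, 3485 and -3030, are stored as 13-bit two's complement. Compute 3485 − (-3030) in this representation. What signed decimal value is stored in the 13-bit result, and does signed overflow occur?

-1677; overflow

3485 → 0110110011101
-3030 → 1010000101010
Subtract via negate-and-add: invert 1010000101010 + 1 = 0101111010110 (i.e. 3030).
  0110110011101
+ 0101111010110
= 1100101110011
Result 1100101110011: MSB = 1 → 6515 − 8192 = -1677.
Both addends (after negating the subtrahend) are non-negative but the stored result is negative: signed overflow. The true value 3485 − (-3030) = 6515 lies outside [-4096, 4095].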